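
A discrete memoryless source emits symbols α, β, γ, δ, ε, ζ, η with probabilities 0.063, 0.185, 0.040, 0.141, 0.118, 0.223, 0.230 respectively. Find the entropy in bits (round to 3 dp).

2.620 bits

H = −Σ pᵢ log₂ pᵢ.
−0.063·log₂(0.063) = 0.2513
−0.185·log₂(0.185) = 0.4504
−0.040·log₂(0.040) = 0.1858
−0.141·log₂(0.141) = 0.3985
−0.118·log₂(0.118) = 0.3638
−0.223·log₂(0.223) = 0.4828
−0.230·log₂(0.230) = 0.4877
Sum ≈ 2.6201 → 2.620 bits.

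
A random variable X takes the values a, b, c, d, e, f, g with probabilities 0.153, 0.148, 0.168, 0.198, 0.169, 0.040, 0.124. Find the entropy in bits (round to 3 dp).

2.710 bits

H = −Σ pᵢ log₂ pᵢ.
−0.153·log₂(0.153) = 0.4144
−0.148·log₂(0.148) = 0.4079
−0.168·log₂(0.168) = 0.4323
−0.198·log₂(0.198) = 0.4626
−0.169·log₂(0.169) = 0.4335
−0.040·log₂(0.040) = 0.1858
−0.124·log₂(0.124) = 0.3734
Sum ≈ 2.7099 → 2.710 bits.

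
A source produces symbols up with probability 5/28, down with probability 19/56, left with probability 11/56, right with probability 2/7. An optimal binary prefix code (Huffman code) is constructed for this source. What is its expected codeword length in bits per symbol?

Repeatedly combine the two least-probable nodes; the expected code length is the sum of the merged weights.
merge 5/28 + 11/56 → 3/8
merge 2/7 + 19/56 → 5/8
merge 3/8 + 5/8 → 1
L = 3/8 + 5/8 + 1 = 2 bits/symbol.

2 bits/symbol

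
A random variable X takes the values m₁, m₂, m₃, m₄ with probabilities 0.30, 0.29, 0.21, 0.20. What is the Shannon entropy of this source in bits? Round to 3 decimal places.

H = −Σ pᵢ log₂ pᵢ.
−0.30·log₂(0.30) = 0.5211
−0.29·log₂(0.29) = 0.5179
−0.21·log₂(0.21) = 0.4728
−0.20·log₂(0.20) = 0.4644
Sum ≈ 1.9762 → 1.976 bits.

1.976 bits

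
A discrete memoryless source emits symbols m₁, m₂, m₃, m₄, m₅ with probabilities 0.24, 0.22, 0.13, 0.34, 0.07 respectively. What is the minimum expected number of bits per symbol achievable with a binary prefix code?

Repeatedly combine the two least-probable nodes; the expected code length is the sum of the merged weights.
merge 7/100 + 13/100 → 1/5
merge 1/5 + 11/50 → 21/50
merge 6/25 + 17/50 → 29/50
merge 21/50 + 29/50 → 1
L = 1/5 + 21/50 + 29/50 + 1 = 11/5 = 2.2 bits/symbol.

2.2 bits/symbol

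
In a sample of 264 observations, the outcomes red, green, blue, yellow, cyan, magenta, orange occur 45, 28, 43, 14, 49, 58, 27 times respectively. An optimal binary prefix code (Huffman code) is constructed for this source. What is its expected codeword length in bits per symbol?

2.75 bits/symbol

Probabilities are the counts divided by 264.
Repeatedly combine the two least-probable nodes; the expected code length is the sum of the merged weights.
merge 7/132 + 9/88 → 41/264
merge 7/66 + 41/264 → 23/88
merge 43/264 + 15/88 → 1/3
merge 49/264 + 29/132 → 107/264
merge 23/88 + 1/3 → 157/264
merge 107/264 + 157/264 → 1
L = 41/264 + 23/88 + 1/3 + 107/264 + 157/264 + 1 = 11/4 = 2.75 bits/symbol.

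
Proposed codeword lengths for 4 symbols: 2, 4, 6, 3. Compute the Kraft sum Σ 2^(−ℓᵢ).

With common denominator 2^6 = 64: Σ 2^(−ℓᵢ) = 16/64 + 4/64 + 1/64 + 8/64 = 29/64 = 0.453125.

0.453125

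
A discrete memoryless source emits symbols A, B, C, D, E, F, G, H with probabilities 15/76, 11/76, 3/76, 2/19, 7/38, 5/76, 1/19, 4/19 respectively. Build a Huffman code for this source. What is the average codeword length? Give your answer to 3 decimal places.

2.842 bits/symbol

Repeatedly combine the two least-probable nodes; the expected code length is the sum of the merged weights.
merge 3/76 + 1/19 → 7/76
merge 5/76 + 7/76 → 3/19
merge 2/19 + 11/76 → 1/4
merge 3/19 + 7/38 → 13/38
merge 15/76 + 4/19 → 31/76
merge 1/4 + 13/38 → 45/76
merge 31/76 + 45/76 → 1
L = 7/76 + 3/19 + 1/4 + 13/38 + 31/76 + 45/76 + 1 = 54/19 ≈ 2.842 bits/symbol.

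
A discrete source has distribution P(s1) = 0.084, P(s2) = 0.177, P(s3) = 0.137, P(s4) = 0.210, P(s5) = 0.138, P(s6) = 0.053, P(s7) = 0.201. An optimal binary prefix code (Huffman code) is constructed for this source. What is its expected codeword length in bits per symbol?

2.726 bits/symbol

Repeatedly combine the two least-probable nodes; the expected code length is the sum of the merged weights.
merge 53/1000 + 21/250 → 137/1000
merge 137/1000 + 137/1000 → 137/500
merge 69/500 + 177/1000 → 63/200
merge 201/1000 + 21/100 → 411/1000
merge 137/500 + 63/200 → 589/1000
merge 411/1000 + 589/1000 → 1
L = 137/1000 + 137/500 + 63/200 + 411/1000 + 589/1000 + 1 = 1363/500 = 2.726 bits/symbol.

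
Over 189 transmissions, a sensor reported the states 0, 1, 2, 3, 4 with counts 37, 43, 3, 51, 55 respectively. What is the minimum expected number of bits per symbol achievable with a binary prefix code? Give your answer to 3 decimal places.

2.212 bits/symbol

Probabilities are the counts divided by 189.
Repeatedly combine the two least-probable nodes; the expected code length is the sum of the merged weights.
merge 1/63 + 37/189 → 40/189
merge 40/189 + 43/189 → 83/189
merge 17/63 + 55/189 → 106/189
merge 83/189 + 106/189 → 1
L = 40/189 + 83/189 + 106/189 + 1 = 418/189 ≈ 2.212 bits/symbol.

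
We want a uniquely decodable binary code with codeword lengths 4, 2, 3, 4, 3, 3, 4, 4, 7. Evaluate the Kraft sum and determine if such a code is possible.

0.8828125; yes

With common denominator 2^7 = 128: Σ 2^(−ℓᵢ) = 8/128 + 32/128 + 16/128 + 8/128 + 16/128 + 16/128 + 8/128 + 8/128 + 1/128 = 113/128 = 0.8828125.
Kraft's inequality requires Σ ≤ 1; here Σ = 0.8828125 ≤ 1, so such a prefix code exists.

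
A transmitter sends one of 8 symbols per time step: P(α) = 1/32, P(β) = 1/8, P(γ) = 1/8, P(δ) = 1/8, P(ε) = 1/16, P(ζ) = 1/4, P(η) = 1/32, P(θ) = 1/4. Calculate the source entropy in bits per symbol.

2.6875 bits

Each probability is a power of 1/2, so log₂(1/p) is an integer.
H = Σ p·log₂(1/p) = 1/32·5 + 1/8·3 + 1/8·3 + 1/8·3 + 1/16·4 + 1/4·2 + 1/32·5 + 1/4·2 = 2.6875 bits.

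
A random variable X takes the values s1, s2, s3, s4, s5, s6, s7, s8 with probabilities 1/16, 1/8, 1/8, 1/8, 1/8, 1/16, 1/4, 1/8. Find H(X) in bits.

Each probability is a power of 1/2, so log₂(1/p) is an integer.
H = Σ p·log₂(1/p) = 1/16·4 + 1/8·3 + 1/8·3 + 1/8·3 + 1/8·3 + 1/16·4 + 1/4·2 + 1/8·3 = 2.875 bits.

2.875 bits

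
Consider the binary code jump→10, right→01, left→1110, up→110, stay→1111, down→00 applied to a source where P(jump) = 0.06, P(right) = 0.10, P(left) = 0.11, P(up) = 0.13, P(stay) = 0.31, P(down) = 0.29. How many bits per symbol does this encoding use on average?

2.97 bits/symbol

L̄ = Σ pᵢ·ℓᵢ = 0.06·2 + 0.10·2 + 0.11·4 + 0.13·3 + 0.31·4 + 0.29·2 = 2.97 bits/symbol.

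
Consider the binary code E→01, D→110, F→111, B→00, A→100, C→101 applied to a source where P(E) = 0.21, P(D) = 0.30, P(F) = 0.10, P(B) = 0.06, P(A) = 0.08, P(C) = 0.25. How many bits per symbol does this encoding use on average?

L̄ = Σ pᵢ·ℓᵢ = 0.21·2 + 0.30·3 + 0.10·3 + 0.06·2 + 0.08·3 + 0.25·3 = 2.73 bits/symbol.

2.73 bits/symbol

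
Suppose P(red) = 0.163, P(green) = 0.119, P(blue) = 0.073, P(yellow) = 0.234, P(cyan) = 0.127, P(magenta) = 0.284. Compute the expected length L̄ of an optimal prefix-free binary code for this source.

2.482 bits/symbol

Repeatedly combine the two least-probable nodes; the expected code length is the sum of the merged weights.
merge 73/1000 + 119/1000 → 24/125
merge 127/1000 + 163/1000 → 29/100
merge 24/125 + 117/500 → 213/500
merge 71/250 + 29/100 → 287/500
merge 213/500 + 287/500 → 1
L = 24/125 + 29/100 + 213/500 + 287/500 + 1 = 1241/500 = 2.482 bits/symbol.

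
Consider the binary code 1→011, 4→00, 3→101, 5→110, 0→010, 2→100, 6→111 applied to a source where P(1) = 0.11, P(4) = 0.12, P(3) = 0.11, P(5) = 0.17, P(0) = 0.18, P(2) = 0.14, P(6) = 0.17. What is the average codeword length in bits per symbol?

L̄ = Σ pᵢ·ℓᵢ = 0.11·3 + 0.12·2 + 0.11·3 + 0.17·3 + 0.18·3 + 0.14·3 + 0.17·3 = 2.88 bits/symbol.

2.88 bits/symbol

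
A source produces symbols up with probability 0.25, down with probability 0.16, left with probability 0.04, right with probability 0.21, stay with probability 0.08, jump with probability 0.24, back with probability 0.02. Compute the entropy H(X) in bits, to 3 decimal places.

2.480 bits

H = −Σ pᵢ log₂ pᵢ.
−0.25·log₂(0.25) = 0.5000
−0.16·log₂(0.16) = 0.4230
−0.04·log₂(0.04) = 0.1858
−0.21·log₂(0.21) = 0.4728
−0.08·log₂(0.08) = 0.2915
−0.24·log₂(0.24) = 0.4941
−0.02·log₂(0.02) = 0.1129
Sum ≈ 2.4801 → 2.480 bits.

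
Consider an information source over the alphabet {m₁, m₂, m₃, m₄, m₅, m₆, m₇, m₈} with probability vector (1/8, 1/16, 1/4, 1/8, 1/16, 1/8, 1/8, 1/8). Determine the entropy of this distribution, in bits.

Each probability is a power of 1/2, so log₂(1/p) is an integer.
H = Σ p·log₂(1/p) = 1/8·3 + 1/16·4 + 1/4·2 + 1/8·3 + 1/16·4 + 1/8·3 + 1/8·3 + 1/8·3 = 2.875 bits.

2.875 bits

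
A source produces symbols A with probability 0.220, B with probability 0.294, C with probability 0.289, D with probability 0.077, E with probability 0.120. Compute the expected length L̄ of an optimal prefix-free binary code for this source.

2.197 bits/symbol

Repeatedly combine the two least-probable nodes; the expected code length is the sum of the merged weights.
merge 77/1000 + 3/25 → 197/1000
merge 197/1000 + 11/50 → 417/1000
merge 289/1000 + 147/500 → 583/1000
merge 417/1000 + 583/1000 → 1
L = 197/1000 + 417/1000 + 583/1000 + 1 = 2197/1000 = 2.197 bits/symbol.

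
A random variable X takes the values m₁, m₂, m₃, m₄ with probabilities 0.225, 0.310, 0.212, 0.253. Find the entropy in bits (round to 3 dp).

1.984 bits

H = −Σ pᵢ log₂ pᵢ.
−0.225·log₂(0.225) = 0.4842
−0.310·log₂(0.310) = 0.5238
−0.212·log₂(0.212) = 0.4744
−0.253·log₂(0.253) = 0.5016
Sum ≈ 1.9841 → 1.984 bits.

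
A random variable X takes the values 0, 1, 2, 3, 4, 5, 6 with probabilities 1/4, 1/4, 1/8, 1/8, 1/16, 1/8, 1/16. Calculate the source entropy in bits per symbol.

2.625 bits

Each probability is a power of 1/2, so log₂(1/p) is an integer.
H = Σ p·log₂(1/p) = 1/4·2 + 1/4·2 + 1/8·3 + 1/8·3 + 1/16·4 + 1/8·3 + 1/16·4 = 2.625 bits.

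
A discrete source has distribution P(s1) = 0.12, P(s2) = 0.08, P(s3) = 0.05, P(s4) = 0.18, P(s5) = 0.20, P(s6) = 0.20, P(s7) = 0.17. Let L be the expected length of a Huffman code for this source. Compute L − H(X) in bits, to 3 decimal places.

Entropy H = −Σ p log₂ p ≈ 2.6833 bits.
Huffman merges: 1/20+2/25→13/100; 3/25+13/100→1/4; 17/100+9/50→7/20; 1/5+1/5→2/5; 1/4+7/20→3/5; 2/5+3/5→1. L = 273/100 ≈ 2.7300.
L − H = 2.7300 − 2.6833 = 0.047 bits.

0.047 bits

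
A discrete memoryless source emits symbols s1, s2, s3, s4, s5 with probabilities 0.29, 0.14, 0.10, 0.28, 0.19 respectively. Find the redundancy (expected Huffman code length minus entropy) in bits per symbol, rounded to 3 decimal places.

0.023 bits

Entropy H = −Σ p log₂ p ≈ 2.2167 bits.
Huffman merges: 1/10+7/50→6/25; 19/100+6/25→43/100; 7/25+29/100→57/100; 43/100+57/100→1. L = 56/25 ≈ 2.2400.
L − H = 2.2400 − 2.2167 = 0.023 bits.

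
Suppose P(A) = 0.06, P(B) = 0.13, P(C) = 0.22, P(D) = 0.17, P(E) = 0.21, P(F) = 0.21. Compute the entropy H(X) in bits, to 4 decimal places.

2.4870 bits

H = −Σ pᵢ log₂ pᵢ.
−0.06·log₂(0.06) = 0.2435
−0.13·log₂(0.13) = 0.3826
−0.22·log₂(0.22) = 0.4806
−0.17·log₂(0.17) = 0.4346
−0.21·log₂(0.21) = 0.4728
−0.21·log₂(0.21) = 0.4728
Sum ≈ 2.4870 → 2.4870 bits.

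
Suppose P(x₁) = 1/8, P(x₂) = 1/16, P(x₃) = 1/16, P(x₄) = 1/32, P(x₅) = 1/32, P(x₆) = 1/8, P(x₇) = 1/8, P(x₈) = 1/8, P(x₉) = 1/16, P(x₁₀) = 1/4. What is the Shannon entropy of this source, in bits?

3.0625 bits

Each probability is a power of 1/2, so log₂(1/p) is an integer.
H = Σ p·log₂(1/p) = 1/8·3 + 1/16·4 + 1/16·4 + 1/32·5 + 1/32·5 + 1/8·3 + 1/8·3 + 1/8·3 + 1/16·4 + 1/4·2 = 3.0625 bits.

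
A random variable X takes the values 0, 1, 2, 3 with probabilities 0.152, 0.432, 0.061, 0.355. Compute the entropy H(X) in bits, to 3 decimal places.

H = −Σ pᵢ log₂ pᵢ.
−0.152·log₂(0.152) = 0.4131
−0.432·log₂(0.432) = 0.5231
−0.061·log₂(0.061) = 0.2461
−0.355·log₂(0.355) = 0.5304
Sum ≈ 1.7128 → 1.713 bits.

1.713 bits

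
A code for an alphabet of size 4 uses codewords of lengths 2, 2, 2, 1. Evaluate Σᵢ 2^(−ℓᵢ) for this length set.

1.25

With common denominator 2^2 = 4: Σ 2^(−ℓᵢ) = 1/4 + 1/4 + 1/4 + 2/4 = 5/4 = 1.25.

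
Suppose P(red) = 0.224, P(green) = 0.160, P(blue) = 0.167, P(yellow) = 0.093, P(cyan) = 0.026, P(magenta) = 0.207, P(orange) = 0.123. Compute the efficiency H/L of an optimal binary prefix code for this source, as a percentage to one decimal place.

98.0%

Entropy H = −Σ p log₂ p ≈ 2.6355 bits.
Huffman merges: 13/500+93/1000→119/1000; 119/1000+123/1000→121/500; 4/25+167/1000→327/1000; 207/1000+28/125→431/1000; 121/500+327/1000→569/1000; 431/1000+569/1000→1. L = 336/125 ≈ 2.6880.
Efficiency = H/L = 2.6355/2.6880 = 98.0%.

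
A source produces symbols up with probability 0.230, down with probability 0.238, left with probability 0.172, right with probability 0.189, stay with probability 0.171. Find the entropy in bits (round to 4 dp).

H = −Σ pᵢ log₂ pᵢ.
−0.230·log₂(0.230) = 0.4877
−0.238·log₂(0.238) = 0.4929
−0.172·log₂(0.172) = 0.4368
−0.189·log₂(0.189) = 0.4543
−0.171·log₂(0.171) = 0.4357
Sum ≈ 2.3073 → 2.3073 bits.

2.3073 bits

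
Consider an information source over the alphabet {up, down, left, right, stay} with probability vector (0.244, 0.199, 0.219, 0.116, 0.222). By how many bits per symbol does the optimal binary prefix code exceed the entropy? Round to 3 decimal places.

0.033 bits

Entropy H = −Σ p log₂ p ≈ 2.2824 bits.
Huffman merges: 29/250+199/1000→63/200; 219/1000+111/500→441/1000; 61/250+63/200→559/1000; 441/1000+559/1000→1. L = 463/200 ≈ 2.3150.
L − H = 2.3150 − 2.2824 = 0.033 bits.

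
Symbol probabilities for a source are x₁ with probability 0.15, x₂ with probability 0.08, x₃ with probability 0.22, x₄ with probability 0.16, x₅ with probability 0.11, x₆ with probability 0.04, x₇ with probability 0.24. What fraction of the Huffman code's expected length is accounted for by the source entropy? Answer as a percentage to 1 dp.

Entropy H = −Σ p log₂ p ≈ 2.6358 bits.
Huffman merges: 1/25+2/25→3/25; 11/100+3/25→23/100; 3/20+4/25→31/100; 11/50+23/100→9/20; 6/25+31/100→11/20; 9/20+11/20→1. L = 133/50 ≈ 2.6600.
Efficiency = H/L = 2.6358/2.6600 = 99.1%.

99.1%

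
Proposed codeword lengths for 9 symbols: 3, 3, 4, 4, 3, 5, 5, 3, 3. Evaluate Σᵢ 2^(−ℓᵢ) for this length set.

With common denominator 2^5 = 32: Σ 2^(−ℓᵢ) = 4/32 + 4/32 + 2/32 + 2/32 + 4/32 + 1/32 + 1/32 + 4/32 + 4/32 = 26/32 = 0.8125.

0.8125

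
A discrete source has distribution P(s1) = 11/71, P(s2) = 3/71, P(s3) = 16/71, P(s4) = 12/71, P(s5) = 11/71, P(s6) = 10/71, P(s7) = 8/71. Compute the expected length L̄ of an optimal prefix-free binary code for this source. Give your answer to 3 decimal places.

2.761 bits/symbol

Repeatedly combine the two least-probable nodes; the expected code length is the sum of the merged weights.
merge 3/71 + 8/71 → 11/71
merge 10/71 + 11/71 → 21/71
merge 11/71 + 11/71 → 22/71
merge 12/71 + 16/71 → 28/71
merge 21/71 + 22/71 → 43/71
merge 28/71 + 43/71 → 1
L = 11/71 + 21/71 + 22/71 + 28/71 + 43/71 + 1 = 196/71 ≈ 2.761 bits/symbol.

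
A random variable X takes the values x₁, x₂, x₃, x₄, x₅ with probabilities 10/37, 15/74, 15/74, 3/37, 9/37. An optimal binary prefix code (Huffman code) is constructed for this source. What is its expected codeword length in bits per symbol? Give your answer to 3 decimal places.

2.284 bits/symbol

Repeatedly combine the two least-probable nodes; the expected code length is the sum of the merged weights.
merge 3/37 + 15/74 → 21/74
merge 15/74 + 9/37 → 33/74
merge 10/37 + 21/74 → 41/74
merge 33/74 + 41/74 → 1
L = 21/74 + 33/74 + 41/74 + 1 = 169/74 ≈ 2.284 bits/symbol.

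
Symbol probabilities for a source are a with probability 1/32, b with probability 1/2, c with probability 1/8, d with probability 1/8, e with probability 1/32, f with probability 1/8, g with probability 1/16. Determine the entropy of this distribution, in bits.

2.1875 bits

Each probability is a power of 1/2, so log₂(1/p) is an integer.
H = Σ p·log₂(1/p) = 1/32·5 + 1/2·1 + 1/8·3 + 1/8·3 + 1/32·5 + 1/8·3 + 1/16·4 = 2.1875 bits.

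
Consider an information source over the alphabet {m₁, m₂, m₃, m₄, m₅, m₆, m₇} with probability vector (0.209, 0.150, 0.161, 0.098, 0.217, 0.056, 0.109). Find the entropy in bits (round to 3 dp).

2.695 bits

H = −Σ pᵢ log₂ pᵢ.
−0.209·log₂(0.209) = 0.4720
−0.150·log₂(0.150) = 0.4105
−0.161·log₂(0.161) = 0.4242
−0.098·log₂(0.098) = 0.3284
−0.217·log₂(0.217) = 0.4783
−0.056·log₂(0.056) = 0.2329
−0.109·log₂(0.109) = 0.3485
Sum ≈ 2.6949 → 2.695 bits.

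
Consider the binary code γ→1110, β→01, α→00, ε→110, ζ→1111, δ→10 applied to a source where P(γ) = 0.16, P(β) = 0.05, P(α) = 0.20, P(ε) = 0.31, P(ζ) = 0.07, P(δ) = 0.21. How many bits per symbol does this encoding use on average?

2.77 bits/symbol

L̄ = Σ pᵢ·ℓᵢ = 0.16·4 + 0.05·2 + 0.20·2 + 0.31·3 + 0.07·4 + 0.21·2 = 2.77 bits/symbol.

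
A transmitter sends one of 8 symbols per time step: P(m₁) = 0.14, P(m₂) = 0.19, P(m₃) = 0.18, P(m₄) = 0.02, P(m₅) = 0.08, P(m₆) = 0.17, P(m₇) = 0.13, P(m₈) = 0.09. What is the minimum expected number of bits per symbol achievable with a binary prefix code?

Repeatedly combine the two least-probable nodes; the expected code length is the sum of the merged weights.
merge 1/50 + 2/25 → 1/10
merge 9/100 + 1/10 → 19/100
merge 13/100 + 7/50 → 27/100
merge 17/100 + 9/50 → 7/20
merge 19/100 + 19/100 → 19/50
merge 27/100 + 7/20 → 31/50
merge 19/50 + 31/50 → 1
L = 1/10 + 19/100 + 27/100 + 7/20 + 19/50 + 31/50 + 1 = 291/100 = 2.91 bits/symbol.

2.91 bits/symbol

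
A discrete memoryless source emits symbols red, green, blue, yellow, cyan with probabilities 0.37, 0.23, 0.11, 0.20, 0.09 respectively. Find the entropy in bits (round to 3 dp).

H = −Σ pᵢ log₂ pᵢ.
−0.37·log₂(0.37) = 0.5307
−0.23·log₂(0.23) = 0.4877
−0.11·log₂(0.11) = 0.3503
−0.20·log₂(0.20) = 0.4644
−0.09·log₂(0.09) = 0.3127
Sum ≈ 2.1457 → 2.146 bits.

2.146 bits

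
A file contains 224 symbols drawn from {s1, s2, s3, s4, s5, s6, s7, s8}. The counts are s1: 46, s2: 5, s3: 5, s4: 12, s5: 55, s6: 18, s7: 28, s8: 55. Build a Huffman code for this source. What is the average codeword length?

Probabilities are the counts divided by 224.
Repeatedly combine the two least-probable nodes; the expected code length is the sum of the merged weights.
merge 5/224 + 5/224 → 5/112
merge 5/112 + 3/56 → 11/112
merge 9/112 + 11/112 → 5/28
merge 1/8 + 5/28 → 17/56
merge 23/112 + 55/224 → 101/224
merge 55/224 + 17/56 → 123/224
merge 101/224 + 123/224 → 1
L = 5/112 + 11/112 + 5/28 + 17/56 + 101/224 + 123/224 + 1 = 21/8 = 2.625 bits/symbol.

2.625 bits/symbol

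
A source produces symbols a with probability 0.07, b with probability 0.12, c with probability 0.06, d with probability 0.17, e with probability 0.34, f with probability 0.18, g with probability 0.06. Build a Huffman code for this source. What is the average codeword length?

2.6 bits/symbol

Repeatedly combine the two least-probable nodes; the expected code length is the sum of the merged weights.
merge 3/50 + 3/50 → 3/25
merge 7/100 + 3/25 → 19/100
merge 3/25 + 17/100 → 29/100
merge 9/50 + 19/100 → 37/100
merge 29/100 + 17/50 → 63/100
merge 37/100 + 63/100 → 1
L = 3/25 + 19/100 + 29/100 + 37/100 + 63/100 + 1 = 13/5 = 2.6 bits/symbol.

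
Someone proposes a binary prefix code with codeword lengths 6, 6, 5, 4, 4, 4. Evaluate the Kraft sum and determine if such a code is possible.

0.25; yes

With common denominator 2^6 = 64: Σ 2^(−ℓᵢ) = 1/64 + 1/64 + 2/64 + 4/64 + 4/64 + 4/64 = 16/64 = 0.25.
Kraft's inequality requires Σ ≤ 1; here Σ = 0.25 ≤ 1, so such a prefix code exists.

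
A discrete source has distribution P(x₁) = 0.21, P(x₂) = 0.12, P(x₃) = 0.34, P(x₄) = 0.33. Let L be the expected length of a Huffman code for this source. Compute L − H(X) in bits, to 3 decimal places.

Entropy H = −Σ p log₂ p ≈ 1.8969 bits.
Huffman merges: 3/25+21/100→33/100; 33/100+33/100→33/50; 17/50+33/50→1. L = 199/100 ≈ 1.9900.
L − H = 1.9900 − 1.8969 = 0.093 bits.

0.093 bits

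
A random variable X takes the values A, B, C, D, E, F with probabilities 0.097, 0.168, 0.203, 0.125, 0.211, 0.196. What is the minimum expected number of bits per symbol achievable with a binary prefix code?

Repeatedly combine the two least-probable nodes; the expected code length is the sum of the merged weights.
merge 97/1000 + 1/8 → 111/500
merge 21/125 + 49/250 → 91/250
merge 203/1000 + 211/1000 → 207/500
merge 111/500 + 91/250 → 293/500
merge 207/500 + 293/500 → 1
L = 111/500 + 91/250 + 207/500 + 293/500 + 1 = 1293/500 = 2.586 bits/symbol.

2.586 bits/symbol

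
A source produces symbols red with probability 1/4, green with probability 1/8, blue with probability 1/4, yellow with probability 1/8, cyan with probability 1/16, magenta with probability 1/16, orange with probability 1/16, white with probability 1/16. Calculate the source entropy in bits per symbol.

2.75 bits

Each probability is a power of 1/2, so log₂(1/p) is an integer.
H = Σ p·log₂(1/p) = 1/4·2 + 1/8·3 + 1/4·2 + 1/8·3 + 1/16·4 + 1/16·4 + 1/16·4 + 1/16·4 = 2.75 bits.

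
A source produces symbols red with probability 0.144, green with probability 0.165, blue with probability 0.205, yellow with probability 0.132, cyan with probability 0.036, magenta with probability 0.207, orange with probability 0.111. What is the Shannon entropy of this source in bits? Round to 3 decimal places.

H = −Σ pᵢ log₂ pᵢ.
−0.144·log₂(0.144) = 0.4026
−0.165·log₂(0.165) = 0.4289
−0.205·log₂(0.205) = 0.4687
−0.132·log₂(0.132) = 0.3856
−0.036·log₂(0.036) = 0.1727
−0.207·log₂(0.207) = 0.4704
−0.111·log₂(0.111) = 0.3520
Sum ≈ 2.6809 → 2.681 bits.

2.681 bits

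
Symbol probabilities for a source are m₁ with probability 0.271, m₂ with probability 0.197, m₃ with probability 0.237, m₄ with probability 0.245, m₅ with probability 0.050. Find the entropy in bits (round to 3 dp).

H = −Σ pᵢ log₂ pᵢ.
−0.271·log₂(0.271) = 0.5105
−0.197·log₂(0.197) = 0.4617
−0.237·log₂(0.237) = 0.4923
−0.245·log₂(0.245) = 0.4971
−0.050·log₂(0.050) = 0.2161
Sum ≈ 2.1777 → 2.178 bits.

2.178 bits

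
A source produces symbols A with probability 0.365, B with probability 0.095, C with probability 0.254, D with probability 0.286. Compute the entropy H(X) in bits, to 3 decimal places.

H = −Σ pᵢ log₂ pᵢ.
−0.365·log₂(0.365) = 0.5307
−0.095·log₂(0.095) = 0.3226
−0.254·log₂(0.254) = 0.5022
−0.286·log₂(0.286) = 0.5165
Sum ≈ 1.8720 → 1.872 bits.

1.872 bits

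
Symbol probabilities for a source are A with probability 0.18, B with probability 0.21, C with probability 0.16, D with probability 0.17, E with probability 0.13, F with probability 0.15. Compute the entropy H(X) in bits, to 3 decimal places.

H = −Σ pᵢ log₂ pᵢ.
−0.18·log₂(0.18) = 0.4453
−0.21·log₂(0.21) = 0.4728
−0.16·log₂(0.16) = 0.4230
−0.17·log₂(0.17) = 0.4346
−0.13·log₂(0.13) = 0.3826
−0.15·log₂(0.15) = 0.4105
Sum ≈ 2.5689 → 2.569 bits.

2.569 bits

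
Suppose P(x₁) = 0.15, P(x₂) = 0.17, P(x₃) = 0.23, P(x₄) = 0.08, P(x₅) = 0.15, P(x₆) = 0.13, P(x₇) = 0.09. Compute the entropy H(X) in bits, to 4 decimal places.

2.7302 bits

H = −Σ pᵢ log₂ pᵢ.
−0.15·log₂(0.15) = 0.4105
−0.17·log₂(0.17) = 0.4346
−0.23·log₂(0.23) = 0.4877
−0.08·log₂(0.08) = 0.2915
−0.15·log₂(0.15) = 0.4105
−0.13·log₂(0.13) = 0.3826
−0.09·log₂(0.09) = 0.3127
Sum ≈ 2.7302 → 2.7302 bits.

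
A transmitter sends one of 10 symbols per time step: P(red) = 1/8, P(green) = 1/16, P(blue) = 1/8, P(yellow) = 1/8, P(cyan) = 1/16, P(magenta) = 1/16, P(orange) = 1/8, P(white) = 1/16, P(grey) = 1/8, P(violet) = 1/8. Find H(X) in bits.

Each probability is a power of 1/2, so log₂(1/p) is an integer.
H = Σ p·log₂(1/p) = 1/8·3 + 1/16·4 + 1/8·3 + 1/8·3 + 1/16·4 + 1/16·4 + 1/8·3 + 1/16·4 + 1/8·3 + 1/8·3 = 3.25 bits.

3.25 bits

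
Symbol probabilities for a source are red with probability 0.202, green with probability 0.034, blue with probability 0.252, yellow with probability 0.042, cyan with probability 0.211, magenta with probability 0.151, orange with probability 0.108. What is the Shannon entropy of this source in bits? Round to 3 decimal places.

H = −Σ pᵢ log₂ pᵢ.
−0.202·log₂(0.202) = 0.4661
−0.034·log₂(0.034) = 0.1659
−0.252·log₂(0.252) = 0.5011
−0.042·log₂(0.042) = 0.1921
−0.211·log₂(0.211) = 0.4736
−0.151·log₂(0.151) = 0.4118
−0.108·log₂(0.108) = 0.3468
Sum ≈ 2.5574 → 2.557 bits.

2.557 bits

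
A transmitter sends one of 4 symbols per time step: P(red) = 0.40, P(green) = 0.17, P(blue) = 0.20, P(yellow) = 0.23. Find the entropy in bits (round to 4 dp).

H = −Σ pᵢ log₂ pᵢ.
−0.40·log₂(0.40) = 0.5288
−0.17·log₂(0.17) = 0.4346
−0.20·log₂(0.20) = 0.4644
−0.23·log₂(0.23) = 0.4877
Sum ≈ 1.9154 → 1.9154 bits.

1.9154 bits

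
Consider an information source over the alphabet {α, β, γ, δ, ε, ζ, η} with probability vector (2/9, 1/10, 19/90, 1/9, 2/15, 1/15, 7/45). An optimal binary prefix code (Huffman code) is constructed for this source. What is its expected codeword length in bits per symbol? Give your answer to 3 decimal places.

2.733 bits/symbol

Repeatedly combine the two least-probable nodes; the expected code length is the sum of the merged weights.
merge 1/15 + 1/10 → 1/6
merge 1/9 + 2/15 → 11/45
merge 7/45 + 1/6 → 29/90
merge 19/90 + 2/9 → 13/30
merge 11/45 + 29/90 → 17/30
merge 13/30 + 17/30 → 1
L = 1/6 + 11/45 + 29/90 + 13/30 + 17/30 + 1 = 41/15 ≈ 2.733 bits/symbol.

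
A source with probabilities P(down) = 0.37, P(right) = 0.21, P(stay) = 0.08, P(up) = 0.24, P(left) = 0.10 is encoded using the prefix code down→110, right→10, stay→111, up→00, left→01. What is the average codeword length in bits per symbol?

L̄ = Σ pᵢ·ℓᵢ = 0.37·3 + 0.21·2 + 0.08·3 + 0.24·2 + 0.10·2 = 2.45 bits/symbol.

2.45 bits/symbol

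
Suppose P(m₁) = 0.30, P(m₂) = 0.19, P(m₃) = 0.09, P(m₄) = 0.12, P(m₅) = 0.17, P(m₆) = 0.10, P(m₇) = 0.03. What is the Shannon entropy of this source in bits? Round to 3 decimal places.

2.575 bits

H = −Σ pᵢ log₂ pᵢ.
−0.30·log₂(0.30) = 0.5211
−0.19·log₂(0.19) = 0.4552
−0.09·log₂(0.09) = 0.3127
−0.12·log₂(0.12) = 0.3671
−0.17·log₂(0.17) = 0.4346
−0.10·log₂(0.10) = 0.3322
−0.03·log₂(0.03) = 0.1518
Sum ≈ 2.5746 → 2.575 bits.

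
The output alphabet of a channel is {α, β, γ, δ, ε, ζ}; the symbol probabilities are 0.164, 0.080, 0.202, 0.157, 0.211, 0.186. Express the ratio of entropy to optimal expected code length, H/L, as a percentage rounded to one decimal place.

Entropy H = −Σ p log₂ p ≈ 2.5297 bits.
Huffman merges: 2/25+157/1000→237/1000; 41/250+93/500→7/20; 101/500+211/1000→413/1000; 237/1000+7/20→587/1000; 413/1000+587/1000→1. L = 2587/1000 ≈ 2.5870.
Efficiency = H/L = 2.5297/2.5870 = 97.8%.

97.8%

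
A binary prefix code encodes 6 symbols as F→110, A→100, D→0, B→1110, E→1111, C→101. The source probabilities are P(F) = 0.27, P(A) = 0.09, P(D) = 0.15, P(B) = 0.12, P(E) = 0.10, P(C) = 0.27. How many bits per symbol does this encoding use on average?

L̄ = Σ pᵢ·ℓᵢ = 0.27·3 + 0.09·3 + 0.15·1 + 0.12·4 + 0.10·4 + 0.27·3 = 2.92 bits/symbol.

2.92 bits/symbol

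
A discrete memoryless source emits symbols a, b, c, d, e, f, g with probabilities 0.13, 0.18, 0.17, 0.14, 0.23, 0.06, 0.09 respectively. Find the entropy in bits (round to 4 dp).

2.7035 bits

H = −Σ pᵢ log₂ pᵢ.
−0.13·log₂(0.13) = 0.3826
−0.18·log₂(0.18) = 0.4453
−0.17·log₂(0.17) = 0.4346
−0.14·log₂(0.14) = 0.3971
−0.23·log₂(0.23) = 0.4877
−0.06·log₂(0.06) = 0.2435
−0.09·log₂(0.09) = 0.3127
Sum ≈ 2.7035 → 2.7035 bits.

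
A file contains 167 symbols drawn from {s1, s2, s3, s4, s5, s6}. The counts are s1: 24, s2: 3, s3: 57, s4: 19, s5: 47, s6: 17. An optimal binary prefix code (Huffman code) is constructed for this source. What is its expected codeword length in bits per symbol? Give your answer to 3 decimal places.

Probabilities are the counts divided by 167.
Repeatedly combine the two least-probable nodes; the expected code length is the sum of the merged weights.
merge 3/167 + 17/167 → 20/167
merge 19/167 + 20/167 → 39/167
merge 24/167 + 39/167 → 63/167
merge 47/167 + 57/167 → 104/167
merge 63/167 + 104/167 → 1
L = 20/167 + 39/167 + 63/167 + 104/167 + 1 = 393/167 ≈ 2.353 bits/symbol.

2.353 bits/symbol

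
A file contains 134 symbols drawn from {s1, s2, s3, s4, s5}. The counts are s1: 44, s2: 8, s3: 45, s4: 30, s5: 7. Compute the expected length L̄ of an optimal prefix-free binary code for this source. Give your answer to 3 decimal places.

Probabilities are the counts divided by 134.
Repeatedly combine the two least-probable nodes; the expected code length is the sum of the merged weights.
merge 7/134 + 4/67 → 15/134
merge 15/134 + 15/67 → 45/134
merge 22/67 + 45/134 → 89/134
merge 45/134 + 89/134 → 1
L = 15/134 + 45/134 + 89/134 + 1 = 283/134 ≈ 2.112 bits/symbol.

2.112 bits/symbol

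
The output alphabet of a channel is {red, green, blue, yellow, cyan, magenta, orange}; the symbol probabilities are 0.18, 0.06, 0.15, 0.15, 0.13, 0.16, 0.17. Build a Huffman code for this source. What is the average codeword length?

2.82 bits/symbol

Repeatedly combine the two least-probable nodes; the expected code length is the sum of the merged weights.
merge 3/50 + 13/100 → 19/100
merge 3/20 + 3/20 → 3/10
merge 4/25 + 17/100 → 33/100
merge 9/50 + 19/100 → 37/100
merge 3/10 + 33/100 → 63/100
merge 37/100 + 63/100 → 1
L = 19/100 + 3/10 + 33/100 + 37/100 + 63/100 + 1 = 141/50 = 2.82 bits/symbol.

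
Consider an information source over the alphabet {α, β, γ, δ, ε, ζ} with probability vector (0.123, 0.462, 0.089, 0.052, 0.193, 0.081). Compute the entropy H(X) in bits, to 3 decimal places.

H = −Σ pᵢ log₂ pᵢ.
−0.123·log₂(0.123) = 0.3719
−0.462·log₂(0.462) = 0.5147
−0.089·log₂(0.089) = 0.3106
−0.052·log₂(0.052) = 0.2218
−0.193·log₂(0.193) = 0.4581
−0.081·log₂(0.081) = 0.2937
Sum ≈ 2.1707 → 2.171 bits.

2.171 bits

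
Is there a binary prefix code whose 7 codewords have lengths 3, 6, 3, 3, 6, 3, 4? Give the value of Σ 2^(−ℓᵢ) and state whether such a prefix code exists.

0.59375; yes

With common denominator 2^6 = 64: Σ 2^(−ℓᵢ) = 8/64 + 1/64 + 8/64 + 8/64 + 1/64 + 8/64 + 4/64 = 38/64 = 0.59375.
Kraft's inequality requires Σ ≤ 1; here Σ = 0.59375 ≤ 1, so such a prefix code exists.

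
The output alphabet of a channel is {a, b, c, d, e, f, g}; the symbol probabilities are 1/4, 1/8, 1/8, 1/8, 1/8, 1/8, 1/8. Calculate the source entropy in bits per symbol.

2.75 bits

Each probability is a power of 1/2, so log₂(1/p) is an integer.
H = Σ p·log₂(1/p) = 1/4·2 + 1/8·3 + 1/8·3 + 1/8·3 + 1/8·3 + 1/8·3 + 1/8·3 = 2.75 bits.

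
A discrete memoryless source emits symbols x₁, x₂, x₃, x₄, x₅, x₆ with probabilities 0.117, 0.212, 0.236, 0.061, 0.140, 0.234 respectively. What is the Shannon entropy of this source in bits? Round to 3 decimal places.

2.462 bits

H = −Σ pᵢ log₂ pᵢ.
−0.117·log₂(0.117) = 0.3622
−0.212·log₂(0.212) = 0.4744
−0.236·log₂(0.236) = 0.4916
−0.061·log₂(0.061) = 0.2461
−0.140·log₂(0.140) = 0.3971
−0.234·log₂(0.234) = 0.4903
Sum ≈ 2.4618 → 2.462 bits.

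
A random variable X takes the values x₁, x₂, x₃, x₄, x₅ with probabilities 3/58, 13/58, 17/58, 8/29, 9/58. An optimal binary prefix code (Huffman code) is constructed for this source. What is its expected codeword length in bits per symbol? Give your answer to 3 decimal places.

Repeatedly combine the two least-probable nodes; the expected code length is the sum of the merged weights.
merge 3/58 + 9/58 → 6/29
merge 6/29 + 13/58 → 25/58
merge 8/29 + 17/58 → 33/58
merge 25/58 + 33/58 → 1
L = 6/29 + 25/58 + 33/58 + 1 = 64/29 ≈ 2.207 bits/symbol.

2.207 bits/symbol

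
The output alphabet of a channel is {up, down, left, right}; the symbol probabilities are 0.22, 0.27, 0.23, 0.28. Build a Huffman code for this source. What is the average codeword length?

2 bits/symbol

Repeatedly combine the two least-probable nodes; the expected code length is the sum of the merged weights.
merge 11/50 + 23/100 → 9/20
merge 27/100 + 7/25 → 11/20
merge 9/20 + 11/20 → 1
L = 9/20 + 11/20 + 1 = 2 bits/symbol.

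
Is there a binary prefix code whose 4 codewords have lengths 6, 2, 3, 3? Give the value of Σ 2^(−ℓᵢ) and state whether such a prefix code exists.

With common denominator 2^6 = 64: Σ 2^(−ℓᵢ) = 1/64 + 16/64 + 8/64 + 8/64 = 33/64 = 0.515625.
Kraft's inequality requires Σ ≤ 1; here Σ = 0.515625 ≤ 1, so such a prefix code exists.

0.515625; yes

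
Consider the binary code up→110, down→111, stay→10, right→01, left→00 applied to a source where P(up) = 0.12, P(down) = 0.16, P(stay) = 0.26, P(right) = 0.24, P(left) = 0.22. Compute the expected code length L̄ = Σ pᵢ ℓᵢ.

L̄ = Σ pᵢ·ℓᵢ = 0.12·3 + 0.16·3 + 0.26·2 + 0.24·2 + 0.22·2 = 2.28 bits/symbol.

2.28 bits/symbol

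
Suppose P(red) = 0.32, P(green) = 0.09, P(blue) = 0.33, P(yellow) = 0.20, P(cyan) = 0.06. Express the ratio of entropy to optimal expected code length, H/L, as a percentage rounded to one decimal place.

96.5%

Entropy H = −Σ p log₂ p ≈ 2.0744 bits.
Huffman merges: 3/50+9/100→3/20; 3/20+1/5→7/20; 8/25+33/100→13/20; 7/20+13/20→1. L = 43/20 ≈ 2.1500.
Efficiency = H/L = 2.0744/2.1500 = 96.5%.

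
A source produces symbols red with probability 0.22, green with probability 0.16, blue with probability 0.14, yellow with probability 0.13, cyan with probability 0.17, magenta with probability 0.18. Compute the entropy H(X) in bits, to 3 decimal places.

2.563 bits

H = −Σ pᵢ log₂ pᵢ.
−0.22·log₂(0.22) = 0.4806
−0.16·log₂(0.16) = 0.4230
−0.14·log₂(0.14) = 0.3971
−0.13·log₂(0.13) = 0.3826
−0.17·log₂(0.17) = 0.4346
−0.18·log₂(0.18) = 0.4453
Sum ≈ 2.5632 → 2.563 bits.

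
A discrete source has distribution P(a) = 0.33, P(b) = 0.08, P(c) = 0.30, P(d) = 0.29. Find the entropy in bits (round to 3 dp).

H = −Σ pᵢ log₂ pᵢ.
−0.33·log₂(0.33) = 0.5278
−0.08·log₂(0.08) = 0.2915
−0.30·log₂(0.30) = 0.5211
−0.29·log₂(0.29) = 0.5179
Sum ≈ 1.8583 → 1.858 bits.

1.858 bits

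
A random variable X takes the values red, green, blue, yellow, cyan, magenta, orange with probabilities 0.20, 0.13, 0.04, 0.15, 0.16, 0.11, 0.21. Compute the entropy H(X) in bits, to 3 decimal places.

H = −Σ pᵢ log₂ pᵢ.
−0.20·log₂(0.20) = 0.4644
−0.13·log₂(0.13) = 0.3826
−0.04·log₂(0.04) = 0.1858
−0.15·log₂(0.15) = 0.4105
−0.16·log₂(0.16) = 0.4230
−0.11·log₂(0.11) = 0.3503
−0.21·log₂(0.21) = 0.4728
Sum ≈ 2.6895 → 2.689 bits.

2.689 bits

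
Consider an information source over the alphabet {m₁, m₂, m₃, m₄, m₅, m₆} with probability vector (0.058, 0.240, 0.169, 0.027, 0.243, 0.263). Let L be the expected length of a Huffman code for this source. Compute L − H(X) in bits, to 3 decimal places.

Entropy H = −Σ p log₂ p ≈ 2.3093 bits.
Huffman merges: 27/1000+29/500→17/200; 17/200+169/1000→127/500; 6/25+243/1000→483/1000; 127/500+263/1000→517/1000; 483/1000+517/1000→1. L = 2339/1000 ≈ 2.3390.
L − H = 2.3390 − 2.3093 = 0.030 bits.

0.030 bits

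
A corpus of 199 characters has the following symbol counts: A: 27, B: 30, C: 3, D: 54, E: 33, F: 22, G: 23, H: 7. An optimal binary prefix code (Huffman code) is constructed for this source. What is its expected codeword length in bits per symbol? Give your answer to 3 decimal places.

2.774 bits/symbol

Probabilities are the counts divided by 199.
Repeatedly combine the two least-probable nodes; the expected code length is the sum of the merged weights.
merge 3/199 + 7/199 → 10/199
merge 10/199 + 22/199 → 32/199
merge 23/199 + 27/199 → 50/199
merge 30/199 + 32/199 → 62/199
merge 33/199 + 50/199 → 83/199
merge 54/199 + 62/199 → 116/199
merge 83/199 + 116/199 → 1
L = 10/199 + 32/199 + 50/199 + 62/199 + 83/199 + 116/199 + 1 = 552/199 ≈ 2.774 bits/symbol.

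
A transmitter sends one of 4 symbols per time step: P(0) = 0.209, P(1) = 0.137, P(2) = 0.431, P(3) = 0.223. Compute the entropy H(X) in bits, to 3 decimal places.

H = −Σ pᵢ log₂ pᵢ.
−0.209·log₂(0.209) = 0.4720
−0.137·log₂(0.137) = 0.3929
−0.431·log₂(0.431) = 0.5233
−0.223·log₂(0.223) = 0.4828
Sum ≈ 1.8710 → 1.871 bits.

1.871 bits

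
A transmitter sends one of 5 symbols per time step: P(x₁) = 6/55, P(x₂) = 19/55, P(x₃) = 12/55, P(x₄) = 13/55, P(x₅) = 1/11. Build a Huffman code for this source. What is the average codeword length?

Repeatedly combine the two least-probable nodes; the expected code length is the sum of the merged weights.
merge 1/11 + 6/55 → 1/5
merge 1/5 + 12/55 → 23/55
merge 13/55 + 19/55 → 32/55
merge 23/55 + 32/55 → 1
L = 1/5 + 23/55 + 32/55 + 1 = 11/5 = 2.2 bits/symbol.

2.2 bits/symbol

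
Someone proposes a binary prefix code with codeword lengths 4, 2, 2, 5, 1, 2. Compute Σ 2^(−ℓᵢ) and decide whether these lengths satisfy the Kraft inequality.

With common denominator 2^5 = 32: Σ 2^(−ℓᵢ) = 2/32 + 8/32 + 8/32 + 1/32 + 16/32 + 8/32 = 43/32 = 1.34375.
Kraft's inequality requires Σ ≤ 1; here Σ = 1.34375 > 1, so no such prefix code exists.

1.34375; no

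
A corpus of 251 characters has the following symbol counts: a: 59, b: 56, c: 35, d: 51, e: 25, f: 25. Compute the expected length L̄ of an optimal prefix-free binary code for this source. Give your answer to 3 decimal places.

2.538 bits/symbol

Probabilities are the counts divided by 251.
Repeatedly combine the two least-probable nodes; the expected code length is the sum of the merged weights.
merge 25/251 + 25/251 → 50/251
merge 35/251 + 50/251 → 85/251
merge 51/251 + 56/251 → 107/251
merge 59/251 + 85/251 → 144/251
merge 107/251 + 144/251 → 1
L = 50/251 + 85/251 + 107/251 + 144/251 + 1 = 637/251 ≈ 2.538 bits/symbol.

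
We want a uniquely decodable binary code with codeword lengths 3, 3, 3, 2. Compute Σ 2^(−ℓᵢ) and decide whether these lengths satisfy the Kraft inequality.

0.625; yes

With common denominator 2^3 = 8: Σ 2^(−ℓᵢ) = 1/8 + 1/8 + 1/8 + 2/8 = 5/8 = 0.625.
Kraft's inequality requires Σ ≤ 1; here Σ = 0.625 ≤ 1, so such a prefix code exists.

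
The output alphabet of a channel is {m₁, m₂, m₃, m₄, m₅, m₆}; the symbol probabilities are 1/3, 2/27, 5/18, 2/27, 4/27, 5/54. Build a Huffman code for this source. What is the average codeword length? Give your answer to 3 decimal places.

2.389 bits/symbol

Repeatedly combine the two least-probable nodes; the expected code length is the sum of the merged weights.
merge 2/27 + 2/27 → 4/27
merge 5/54 + 4/27 → 13/54
merge 4/27 + 13/54 → 7/18
merge 5/18 + 1/3 → 11/18
merge 7/18 + 11/18 → 1
L = 4/27 + 13/54 + 7/18 + 11/18 + 1 = 43/18 ≈ 2.389 bits/symbol.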